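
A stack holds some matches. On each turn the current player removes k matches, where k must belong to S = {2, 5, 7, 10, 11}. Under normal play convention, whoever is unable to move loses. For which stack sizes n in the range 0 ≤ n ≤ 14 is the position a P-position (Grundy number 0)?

n :  0  1  2  3  4  5  6  7  8  9 10 11 12 13 14
G :  0  0  1  1  0  2  1  3  2  2  3  3  4  0  5
P-positions are exactly the n with G(n) = 0.

0, 1, 4, 13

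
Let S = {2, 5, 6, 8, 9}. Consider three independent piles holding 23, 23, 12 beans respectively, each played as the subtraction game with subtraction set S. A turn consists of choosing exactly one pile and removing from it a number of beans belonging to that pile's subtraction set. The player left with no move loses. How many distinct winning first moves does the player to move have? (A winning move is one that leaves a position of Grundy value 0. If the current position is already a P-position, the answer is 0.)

7

All piles use S = {2, 5, 6, 8, 9}:
n :  0  1  2  3  4  5  6  7  8  9 10 11 12 13 14 15 16 17 18 19 20 21 22 23
G :  0  0  1  1  0  2  1  3  2  2  3  0  2  1  0  0  1  1  0  2  1  3  2  2
Pile A: G(23) = 2.
Pile B: G(23) = 2.
Pile C: G(12) = 2.
Combined Grundy value = 2 ⊕ 2 ⊕ 2 = 2.
A winning move leaves total XOR = 0, i.e. changes one component's Grundy value g to g ⊕ X where X is the current total.
Pile A: need g' = 2⊕2 = 0. Options: 23−2→G=3, 23−5→G=0, 23−6→G=1, 23−8→G=0, 23−9→G=0. Hits: 3.
Pile B: need g' = 2⊕2 = 0. Options: 23−2→G=3, 23−5→G=0, 23−6→G=1, 23−8→G=0, 23−9→G=0. Hits: 3.
Pile C: need g' = 2⊕2 = 0. Options: 12−2→G=3, 12−5→G=3, 12−6→G=1, 12−8→G=0, 12−9→G=1. Hits: 1.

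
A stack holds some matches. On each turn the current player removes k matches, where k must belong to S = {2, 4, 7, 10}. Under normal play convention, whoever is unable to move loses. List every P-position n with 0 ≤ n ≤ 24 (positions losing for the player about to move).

0, 1, 6, 9, 12, 15, 18, 21, 24

G(0) = 0
G(1) = mex{} = 0
G(2) = mex{0} = 1
G(3) = mex{0} = 1
G(4) = mex{1,0} = 2
G(5) = mex{1,0} = 2
G(6) = mex{2,1} = 0
G(7) = mex{2,1,0} = 3
G(8) = mex{0,2,0} = 1
G(9) = mex{3,2,1} = 0
G(10) = mex{1,0,1,0} = 2
G(11) = mex{0,3,2,0} = 1
G(12) = mex{2,1,2,1} = 0
G(13) = mex{1,0,0,1} = 2
G(14) = mex{0,2,3,2} = 1
G(15) = mex{2,1,1,2} = 0
G(16) = mex{1,0,0,0} = 2
G(17) = mex{0,2,2,3} = 1
G(18) = mex{2,1,1,1} = 0
G(19) = mex{1,0,0,0} = 2
G(20) = mex{0,2,2,2} = 1
G(21) = mex{2,1,1,1} = 0
G(22) = mex{1,0,0,0} = 2
G(23) = mex{0,2,2,2} = 1
G(24) = mex{2,1,1,1} = 0
P-positions are exactly the n with G(n) = 0.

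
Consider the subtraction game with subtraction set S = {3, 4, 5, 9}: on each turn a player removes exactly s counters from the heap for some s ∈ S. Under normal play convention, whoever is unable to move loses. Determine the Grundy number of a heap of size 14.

n :  0  1  2  3  4  5  6  7  8  9 10 11 12 13 14
G :  0  0  0  1  1  1  2  2  0  3  3  1  4  2  0

0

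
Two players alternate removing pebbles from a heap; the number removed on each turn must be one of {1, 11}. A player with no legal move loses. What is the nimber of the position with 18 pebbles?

G(0) = 0
G(1) = mex{0} = 1
G(2) = mex{1} = 0
G(3) = mex{0} = 1
G(4) = mex{1} = 0
G(5) = mex{0} = 1
G(6) = mex{1} = 0
G(7) = mex{0} = 1
G(8) = mex{1} = 0
G(9) = mex{0} = 1
G(10) = mex{1} = 0
G(11) = mex{0,0} = 1
G(12) = mex{1,1} = 0
G(13) = mex{0,0} = 1
G(14) = mex{1,1} = 0
G(15) = mex{0,0} = 1
G(16) = mex{1,1} = 0
G(17) = mex{0,0} = 1
G(18) = mex{1,1} = 0

0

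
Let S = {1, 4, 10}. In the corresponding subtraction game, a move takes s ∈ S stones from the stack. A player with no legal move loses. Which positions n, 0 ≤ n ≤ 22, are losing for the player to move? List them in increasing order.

0, 2, 5, 7, 13, 16, 18, 21

G(0) = 0
G(1) = mex{0} = 1
G(2) = mex{1} = 0
G(3) = mex{0} = 1
G(4) = mex{1,0} = 2
G(5) = mex{2,1} = 0
G(6) = mex{0,0} = 1
G(7) = mex{1,1} = 0
G(8) = mex{0,2} = 1
G(9) = mex{1,0} = 2
G(10) = mex{2,1,0} = 3
G(11) = mex{3,0,1} = 2
G(12) = mex{2,1,0} = 3
G(13) = mex{3,2,1} = 0
G(14) = mex{0,3,2} = 1
G(15) = mex{1,2,0} = 3
G(16) = mex{3,3,1} = 0
G(17) = mex{0,0,0} = 1
G(18) = mex{1,1,1} = 0
G(19) = mex{0,3,2} = 1
G(20) = mex{1,0,3} = 2
G(21) = mex{2,1,2} = 0
G(22) = mex{0,0,3} = 1
P-positions are exactly the n with G(n) = 0.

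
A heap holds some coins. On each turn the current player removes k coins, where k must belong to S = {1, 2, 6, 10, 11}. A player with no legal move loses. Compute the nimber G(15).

G(0) = 0
G(1) = mex{0} = 1
G(2) = mex{1,0} = 2
G(3) = mex{2,1} = 0
G(4) = mex{0,2} = 1
G(5) = mex{1,0} = 2
G(6) = mex{2,1,0} = 3
G(7) = mex{3,2,1} = 0
G(8) = mex{0,3,2} = 1
G(9) = mex{1,0,0} = 2
G(10) = mex{2,1,1,0} = 3
G(11) = mex{3,2,2,1,0} = 4
G(12) = mex{4,3,3,2,1} = 0
G(13) = mex{0,4,0,0,2} = 1
G(14) = mex{1,0,1,1,0} = 2
G(15) = mex{2,1,2,2,1} = 0

0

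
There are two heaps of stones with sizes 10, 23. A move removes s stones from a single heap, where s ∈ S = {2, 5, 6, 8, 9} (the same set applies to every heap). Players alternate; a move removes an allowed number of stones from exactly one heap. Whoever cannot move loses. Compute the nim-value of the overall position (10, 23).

All heaps use S = {2, 5, 6, 8, 9}:
G(0) = 0
G(1) = mex{} = 0
G(2) = mex{0} = 1
G(3) = mex{0} = 1
G(4) = mex{1} = 0
G(5) = mex{1,0} = 2
G(6) = mex{0,0,0} = 1
G(7) = mex{2,1,0} = 3
G(8) = mex{1,1,1,0} = 2
G(9) = mex{3,0,1,0,0} = 2
G(10) = mex{2,2,0,1,0} = 3
G(11) = mex{2,1,2,1,1} = 0
G(12) = mex{3,3,1,0,1} = 2
G(13) = mex{0,2,3,2,0} = 1
G(14) = mex{2,2,2,1,2} = 0
G(15) = mex{1,3,2,3,1} = 0
G(16) = mex{0,0,3,2,3} = 1
G(17) = mex{0,2,0,2,2} = 1
G(18) = mex{1,1,2,3,2} = 0
G(19) = mex{1,0,1,0,3} = 2
G(20) = mex{0,0,0,2,0} = 1
G(21) = mex{2,1,0,1,2} = 3
G(22) = mex{1,1,1,0,1} = 2
G(23) = mex{3,0,1,0,0} = 2
Heap A: G(10) = 3.
Heap B: G(23) = 2.
Combined Grundy value = 3 ⊕ 2 = 1.

1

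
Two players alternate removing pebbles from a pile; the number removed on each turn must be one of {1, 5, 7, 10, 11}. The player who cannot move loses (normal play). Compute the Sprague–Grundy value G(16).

2

n :  0  1  2  3  4  5  6  7  8  9 10 11 12 13 14 15 16
G :  0  1  0  1  0  1  0  1  0  1  2  3  2  3  2  3  2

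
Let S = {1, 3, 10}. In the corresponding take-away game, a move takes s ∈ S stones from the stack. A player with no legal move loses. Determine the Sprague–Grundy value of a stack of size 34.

0

n :  0  1  2  3  4  5  6  7  8  9 10 11 12 13 14 15 16 17 18 19 20 21 22 23 24 25 26 27 28 29 30 31 32 33 34
G :  0  1  0  1  0  1  0  1  0  1  2  3  2  0  1  0  1  0  1  0  1  0  1  2  3  2  0  1  0  1  0  1  0  1  0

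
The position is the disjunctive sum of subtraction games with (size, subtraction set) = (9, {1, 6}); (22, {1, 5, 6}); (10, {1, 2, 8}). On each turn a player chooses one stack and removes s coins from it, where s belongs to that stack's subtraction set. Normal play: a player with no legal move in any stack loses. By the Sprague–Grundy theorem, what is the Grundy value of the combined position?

Stack A, S = {1, 6}:
G(0) = 0
G(1) = mex{0} = 1
G(2) = mex{1} = 0
G(3) = mex{0} = 1
G(4) = mex{1} = 0
G(5) = mex{0} = 1
G(6) = mex{1,0} = 2
G(7) = mex{2,1} = 0
G(8) = mex{0,0} = 1
G(9) = mex{1,1} = 0
G_A(9) = 0.
Stack B, S = {1, 5, 6}:
n :  0  1  2  3  4  5  6  7  8  9 10 11 12 13 14 15 16 17 18 19 20 21 22
G :  0  1  0  1  0  1  2  3  2  3  2  0  1  0  1  0  1  2  3  2  3  2  0
G_B(22) = 0.
Stack C, S = {1, 2, 8}:
G(0) = 0
G(1) = mex{0} = 1
G(2) = mex{1,0} = 2
G(3) = mex{2,1} = 0
G(4) = mex{0,2} = 1
G(5) = mex{1,0} = 2
G(6) = mex{2,1} = 0
G(7) = mex{0,2} = 1
G(8) = mex{1,0,0} = 2
G(9) = mex{2,1,1} = 0
G(10) = mex{0,2,2} = 1
G_C(10) = 1.
Combined Grundy value = 0 ⊕ 0 ⊕ 1 = 1.

1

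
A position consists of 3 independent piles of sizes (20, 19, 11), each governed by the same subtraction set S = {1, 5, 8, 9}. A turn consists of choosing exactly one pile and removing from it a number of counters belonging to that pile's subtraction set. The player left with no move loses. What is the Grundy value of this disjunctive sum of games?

2

All piles use S = {1, 5, 8, 9}:
G(0) = 0
G(1) = mex{0} = 1
G(2) = mex{1} = 0
G(3) = mex{0} = 1
G(4) = mex{1} = 0
G(5) = mex{0,0} = 1
G(6) = mex{1,1} = 0
G(7) = mex{0,0} = 1
G(8) = mex{1,1,0} = 2
G(9) = mex{2,0,1,0} = 3
G(10) = mex{3,1,0,1} = 2
G(11) = mex{2,0,1,0} = 3
G(12) = mex{3,1,0,1} = 2
G(13) = mex{2,2,1,0} = 3
G(14) = mex{3,3,0,1} = 2
G(15) = mex{2,2,1,0} = 3
G(16) = mex{3,3,2,1} = 0
G(17) = mex{0,2,3,2} = 1
G(18) = mex{1,3,2,3} = 0
G(19) = mex{0,2,3,2} = 1
G(20) = mex{1,3,2,3} = 0
Pile A: G(20) = 0.
Pile B: G(19) = 1.
Pile C: G(11) = 3.
Combined Grundy value = 0 ⊕ 1 ⊕ 3 = 2.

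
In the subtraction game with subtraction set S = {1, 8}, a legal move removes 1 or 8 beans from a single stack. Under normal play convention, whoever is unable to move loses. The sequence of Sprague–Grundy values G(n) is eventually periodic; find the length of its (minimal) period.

9

n :  0  1  2  3  4  5  6  7  8  9 10 11 12 13 14 15 16 17 18 19
G :  0  1  0  1  0  1  0  1  2  0  1  0  1  0  1  0  1  2  0  1
G(n+9) = G(n) holds for n = 0,…,7 (a full window of length max(S) = 8), so the sequence is purely periodic with period 9.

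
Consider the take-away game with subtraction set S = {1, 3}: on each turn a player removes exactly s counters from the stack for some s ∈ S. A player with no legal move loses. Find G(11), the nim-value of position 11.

1

n :  0  1  2  3  4  5  6  7  8  9 10 11
G :  0  1  0  1  0  1  0  1  0  1  0  1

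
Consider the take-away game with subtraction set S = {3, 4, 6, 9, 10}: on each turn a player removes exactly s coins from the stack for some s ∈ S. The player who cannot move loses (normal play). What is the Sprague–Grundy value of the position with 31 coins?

n :  0  1  2  3  4  5  6  7  8  9 10 11 12 13 14 15 16 17 18 19 20 21 22 23 24 25 26 27 28 29 30 31
G :  0  0  0  1  1  1  2  2  2  3  3  3  4  0  0  0  1  1  1  2  2  2  3  3  3  4  0  0  0  1  1  1

1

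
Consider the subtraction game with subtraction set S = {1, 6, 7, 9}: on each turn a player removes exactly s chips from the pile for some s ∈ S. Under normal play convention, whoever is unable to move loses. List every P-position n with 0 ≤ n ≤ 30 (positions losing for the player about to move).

G(0) = 0
G(1) = mex{0} = 1
G(2) = mex{1} = 0
G(3) = mex{0} = 1
G(4) = mex{1} = 0
G(5) = mex{0} = 1
G(6) = mex{1,0} = 2
G(7) = mex{2,1,0} = 3
G(8) = mex{3,0,1} = 2
G(9) = mex{2,1,0,0} = 3
G(10) = mex{3,0,1,1} = 2
G(11) = mex{2,1,0,0} = 3
G(12) = mex{3,2,1,1} = 0
G(13) = mex{0,3,2,0} = 1
G(14) = mex{1,2,3,1} = 0
G(15) = mex{0,3,2,2} = 1
G(16) = mex{1,2,3,3} = 0
G(17) = mex{0,3,2,2} = 1
G(18) = mex{1,0,3,3} = 2
G(19) = mex{2,1,0,2} = 3
G(20) = mex{3,0,1,3} = 2
G(21) = mex{2,1,0,0} = 3
G(22) = mex{3,0,1,1} = 2
G(23) = mex{2,1,0,0} = 3
G(24) = mex{3,2,1,1} = 0
G(25) = mex{0,3,2,0} = 1
G(26) = mex{1,2,3,1} = 0
G(27) = mex{0,3,2,2} = 1
G(28) = mex{1,2,3,3} = 0
G(29) = mex{0,3,2,2} = 1
G(30) = mex{1,0,3,3} = 2
P-positions are exactly the n with G(n) = 0.

0, 2, 4, 12, 14, 16, 24, 26, 28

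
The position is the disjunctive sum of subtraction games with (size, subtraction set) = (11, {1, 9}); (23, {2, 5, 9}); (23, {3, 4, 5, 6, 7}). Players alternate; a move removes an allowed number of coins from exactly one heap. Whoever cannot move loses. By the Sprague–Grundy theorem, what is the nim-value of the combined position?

1

Heap A, S = {1, 9}:
G(0) = 0
G(1) = mex{0} = 1
G(2) = mex{1} = 0
G(3) = mex{0} = 1
G(4) = mex{1} = 0
G(5) = mex{0} = 1
G(6) = mex{1} = 0
G(7) = mex{0} = 1
G(8) = mex{1} = 0
G(9) = mex{0,0} = 1
G(10) = mex{1,1} = 0
G(11) = mex{0,0} = 1
G_A(11) = 1.
Heap B, S = {2, 5, 9}:
G(0) = 0
G(1) = mex{} = 0
G(2) = mex{0} = 1
G(3) = mex{0} = 1
G(4) = mex{1} = 0
G(5) = mex{1,0} = 2
G(6) = mex{0,0} = 1
G(7) = mex{2,1} = 0
G(8) = mex{1,1} = 0
G(9) = mex{0,0,0} = 1
G(10) = mex{0,2,0} = 1
G(11) = mex{1,1,1} = 0
G(12) = mex{1,0,1} = 2
G(13) = mex{0,0,0} = 1
G(14) = mex{2,1,2} = 0
G(15) = mex{1,1,1} = 0
G(16) = mex{0,0,0} = 1
G(17) = mex{0,2,0} = 1
G(18) = mex{1,1,1} = 0
G(19) = mex{1,0,1} = 2
G(20) = mex{0,0,0} = 1
G(21) = mex{2,1,2} = 0
G(22) = mex{1,1,1} = 0
G(23) = mex{0,0,0} = 1
G_B(23) = 1.
Heap C, S = {3, 4, 5, 6, 7}:
n :  0  1  2  3  4  5  6  7  8  9 10 11 12 13 14 15 16 17 18 19 20 21 22 23
G :  0  0  0  1  1  1  2  2  2  3  0  0  0  1  1  1  2  2  2  3  0  0  0  1
G_C(23) = 1.
Combined Grundy value = 1 ⊕ 1 ⊕ 1 = 1.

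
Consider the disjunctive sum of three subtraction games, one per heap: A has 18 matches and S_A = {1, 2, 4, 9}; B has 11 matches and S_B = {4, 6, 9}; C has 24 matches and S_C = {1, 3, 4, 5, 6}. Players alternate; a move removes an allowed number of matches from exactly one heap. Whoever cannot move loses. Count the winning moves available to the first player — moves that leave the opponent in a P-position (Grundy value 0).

Heap A, S = {1, 2, 4, 9}:
n :  0  1  2  3  4  5  6  7  8  9 10 11 12 13 14 15 16 17 18
G :  0  1  2  0  1  2  0  1  2  3  4  0  1  2  0  1  2  0  1
G_A(18) = 1.
Heap B, S = {4, 6, 9}:
n :  0  1  2  3  4  5  6  7  8  9 10 11
G :  0  0  0  0  1  1  1  1  2  2  2  2
G_B(11) = 2.
Heap C, S = {1, 3, 4, 5, 6}:
n :  0  1  2  3  4  5  6  7  8  9 10 11 12 13 14 15 16 17 18 19 20 21 22 23 24
G :  0  1  0  1  2  3  2  3  4  0  1  0  1  2  3  2  3  4  0  1  0  1  2  3  2
G_C(24) = 2.
Combined Grundy value = 1 ⊕ 2 ⊕ 2 = 1.
A winning move leaves total XOR = 0, i.e. changes one component's Grundy value g to g ⊕ X where X is the current total.
Heap A: need g' = 1⊕1 = 0. Options: 18−1→G=0, 18−2→G=2, 18−4→G=0, 18−9→G=3. Hits: 2.
Heap B: need g' = 2⊕1 = 3. Options: 11−4→G=1, 11−6→G=1, 11−9→G=0. Hits: 0.
Heap C: need g' = 2⊕1 = 3. Options: 24−1→G=3, 24−3→G=1, 24−4→G=0, 24−5→G=1, 24−6→G=0. Hits: 1.

3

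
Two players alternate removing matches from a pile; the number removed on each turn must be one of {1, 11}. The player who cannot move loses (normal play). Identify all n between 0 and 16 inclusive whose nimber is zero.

0, 2, 4, 6, 8, 10, 12, 14, 16

G(0) = 0
G(1) = mex{0} = 1
G(2) = mex{1} = 0
G(3) = mex{0} = 1
G(4) = mex{1} = 0
G(5) = mex{0} = 1
G(6) = mex{1} = 0
G(7) = mex{0} = 1
G(8) = mex{1} = 0
G(9) = mex{0} = 1
G(10) = mex{1} = 0
G(11) = mex{0,0} = 1
G(12) = mex{1,1} = 0
G(13) = mex{0,0} = 1
G(14) = mex{1,1} = 0
G(15) = mex{0,0} = 1
G(16) = mex{1,1} = 0
P-positions are exactly the n with G(n) = 0.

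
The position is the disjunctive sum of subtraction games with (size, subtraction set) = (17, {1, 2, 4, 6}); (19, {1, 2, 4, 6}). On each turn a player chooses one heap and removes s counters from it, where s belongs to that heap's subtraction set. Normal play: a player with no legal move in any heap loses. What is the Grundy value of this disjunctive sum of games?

Heap A, S = {1, 2, 4, 6}:
n :  0  1  2  3  4  5  6  7  8  9 10 11 12 13 14 15 16 17
G :  0  1  2  0  1  2  3  4  0  1  2  0  1  2  3  4  0  1
G_A(17) = 1.
Heap B, S = {1, 2, 4, 6}:
n :  0  1  2  3  4  5  6  7  8  9 10 11 12 13 14 15 16 17 18 19
G :  0  1  2  0  1  2  3  4  0  1  2  0  1  2  3  4  0  1  2  0
G_B(19) = 0.
Combined Grundy value = 1 ⊕ 0 = 1.

1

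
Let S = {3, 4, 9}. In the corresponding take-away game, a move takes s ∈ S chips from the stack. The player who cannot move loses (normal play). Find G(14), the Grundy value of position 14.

G(0) = 0
G(1) = mex{} = 0
G(2) = mex{} = 0
G(3) = mex{0} = 1
G(4) = mex{0,0} = 1
G(5) = mex{0,0} = 1
G(6) = mex{1,0} = 2
G(7) = mex{1,1} = 0
G(8) = mex{1,1} = 0
G(9) = mex{2,1,0} = 3
G(10) = mex{0,2,0} = 1
G(11) = mex{0,0,0} = 1
G(12) = mex{3,0,1} = 2
G(13) = mex{1,3,1} = 0
G(14) = mex{1,1,1} = 0

0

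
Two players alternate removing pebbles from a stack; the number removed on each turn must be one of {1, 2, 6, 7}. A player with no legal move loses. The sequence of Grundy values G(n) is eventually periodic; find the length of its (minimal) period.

8

G(0) = 0
G(1) = mex{0} = 1
G(2) = mex{1,0} = 2
G(3) = mex{2,1} = 0
G(4) = mex{0,2} = 1
G(5) = mex{1,0} = 2
G(6) = mex{2,1,0} = 3
G(7) = mex{3,2,1,0} = 4
G(8) = mex{4,3,2,1} = 0
G(9) = mex{0,4,0,2} = 1
G(10) = mex{1,0,1,0} = 2
G(11) = mex{2,1,2,1} = 0
G(12) = mex{0,2,3,2} = 1
G(13) = mex{1,0,4,3} = 2
G(14) = mex{2,1,0,4} = 3
G(15) = mex{3,2,1,0} = 4
G(16) = mex{4,3,2,1} = 0
G(17) = mex{0,4,0,2} = 1
G(n+8) = G(n) holds for n = 0,…,6 (a full window of length max(S) = 7), so the sequence is purely periodic with period 8.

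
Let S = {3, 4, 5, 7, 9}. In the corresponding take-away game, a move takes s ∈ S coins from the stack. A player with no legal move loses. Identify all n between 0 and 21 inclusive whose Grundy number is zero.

G(0) = 0
G(1) = mex{} = 0
G(2) = mex{} = 0
G(3) = mex{0} = 1
G(4) = mex{0,0} = 1
G(5) = mex{0,0,0} = 1
G(6) = mex{1,0,0} = 2
G(7) = mex{1,1,0,0} = 2
G(8) = mex{1,1,1,0} = 2
G(9) = mex{2,1,1,0,0} = 3
G(10) = mex{2,2,1,1,0} = 3
G(11) = mex{2,2,2,1,0} = 3
G(12) = mex{3,2,2,1,1} = 0
G(13) = mex{3,3,2,2,1} = 0
G(14) = mex{3,3,3,2,1} = 0
G(15) = mex{0,3,3,2,2} = 1
G(16) = mex{0,0,3,3,2} = 1
G(17) = mex{0,0,0,3,2} = 1
G(18) = mex{1,0,0,3,3} = 2
G(19) = mex{1,1,0,0,3} = 2
G(20) = mex{1,1,1,0,3} = 2
G(21) = mex{2,1,1,0,0} = 3
P-positions are exactly the n with G(n) = 0.

0, 1, 2, 12, 13, 14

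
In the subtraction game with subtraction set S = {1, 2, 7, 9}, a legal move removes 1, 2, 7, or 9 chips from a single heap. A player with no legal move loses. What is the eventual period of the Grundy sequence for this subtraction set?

11

n :  0  1  2  3  4  5  6  7  8  9 10 11 12 13 14 15 16 17 18 19 20 21 22 23
G :  0  1  2  0  1  2  0  1  2  3  4  0  1  2  0  1  2  0  1  2  3  4  0  1
G(n+11) = G(n) holds for n = 0,…,8 (a full window of length max(S) = 9), so the sequence is purely periodic with period 11.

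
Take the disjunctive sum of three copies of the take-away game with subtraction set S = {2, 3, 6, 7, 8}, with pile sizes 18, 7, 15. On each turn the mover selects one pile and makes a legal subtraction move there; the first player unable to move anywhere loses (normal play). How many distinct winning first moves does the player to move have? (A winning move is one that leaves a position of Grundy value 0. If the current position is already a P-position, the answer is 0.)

3

All piles use S = {2, 3, 6, 7, 8}:
G(0) = 0
G(1) = mex{} = 0
G(2) = mex{0} = 1
G(3) = mex{0,0} = 1
G(4) = mex{1,0} = 2
G(5) = mex{1,1} = 0
G(6) = mex{2,1,0} = 3
G(7) = mex{0,2,0,0} = 1
G(8) = mex{3,0,1,0,0} = 2
G(9) = mex{1,3,1,1,0} = 2
G(10) = mex{2,1,2,1,1} = 0
G(11) = mex{2,2,0,2,1} = 3
G(12) = mex{0,2,3,0,2} = 1
G(13) = mex{3,0,1,3,0} = 2
G(14) = mex{1,3,2,1,3} = 0
G(15) = mex{2,1,2,2,1} = 0
G(16) = mex{0,2,0,2,2} = 1
G(17) = mex{0,0,3,0,2} = 1
G(18) = mex{1,0,1,3,0} = 2
Pile A: G(18) = 2.
Pile B: G(7) = 1.
Pile C: G(15) = 0.
Combined Grundy value = 2 ⊕ 1 ⊕ 0 = 3.
A winning move leaves total XOR = 0, i.e. changes one component's Grundy value g to g ⊕ X where X is the current total.
Pile A: need g' = 2⊕3 = 1. Options: 18−2→G=1, 18−3→G=0, 18−6→G=1, 18−7→G=3, 18−8→G=0. Hits: 2.
Pile B: need g' = 1⊕3 = 2. Options: 7−2→G=0, 7−3→G=2, 7−6→G=0, 7−7→G=0. Hits: 1.
Pile C: need g' = 0⊕3 = 3. Options: 15−2→G=2, 15−3→G=1, 15−6→G=2, 15−7→G=2, 15−8→G=1. Hits: 0.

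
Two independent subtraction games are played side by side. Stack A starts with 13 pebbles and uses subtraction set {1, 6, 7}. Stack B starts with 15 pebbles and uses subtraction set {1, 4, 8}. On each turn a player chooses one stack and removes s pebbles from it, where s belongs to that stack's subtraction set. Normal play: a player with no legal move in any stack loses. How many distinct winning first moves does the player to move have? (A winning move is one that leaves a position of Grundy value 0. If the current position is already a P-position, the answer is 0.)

0

Stack A, S = {1, 6, 7}:
G(0) = 0
G(1) = mex{0} = 1
G(2) = mex{1} = 0
G(3) = mex{0} = 1
G(4) = mex{1} = 0
G(5) = mex{0} = 1
G(6) = mex{1,0} = 2
G(7) = mex{2,1,0} = 3
G(8) = mex{3,0,1} = 2
G(9) = mex{2,1,0} = 3
G(10) = mex{3,0,1} = 2
G(11) = mex{2,1,0} = 3
G(12) = mex{3,2,1} = 0
G(13) = mex{0,3,2} = 1
G_A(13) = 1.
Stack B, S = {1, 4, 8}:
n :  0  1  2  3  4  5  6  7  8  9 10 11 12 13 14 15
G :  0  1  0  1  2  0  1  0  1  2  3  2  0  1  0  1
G_B(15) = 1.
Combined Grundy value = 1 ⊕ 1 = 0.
A winning move leaves total XOR = 0, i.e. changes one component's Grundy value g to g ⊕ X where X is the current total.
Stack A: target g' = 1⊕0 = 1, but every legal move changes the Grundy value (mex property), so 0 moves.
Stack B: target g' = 1⊕0 = 1, but every legal move changes the Grundy value (mex property), so 0 moves.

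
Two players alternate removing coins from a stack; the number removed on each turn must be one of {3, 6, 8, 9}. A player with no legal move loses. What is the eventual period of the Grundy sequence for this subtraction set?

n :  0  1  2  3  4  5  6  7  8  9 10 11 12 13 14 15 16 17 18 19 20 21 22 23 24 25
G :  0  0  0  1  1  1  2  2  2  3  3  3  0  0  0  1  1  1  2  2  2  3  3  3  0  0
G(n+12) = G(n) holds for n = 0,…,8 (a full window of length max(S) = 9), so the sequence is purely periodic with period 12.

12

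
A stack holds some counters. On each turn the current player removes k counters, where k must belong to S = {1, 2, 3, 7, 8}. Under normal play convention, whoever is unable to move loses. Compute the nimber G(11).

n :  0  1  2  3  4  5  6  7  8  9 10 11
G :  0  1  2  3  0  1  2  3  4  0  1  2

2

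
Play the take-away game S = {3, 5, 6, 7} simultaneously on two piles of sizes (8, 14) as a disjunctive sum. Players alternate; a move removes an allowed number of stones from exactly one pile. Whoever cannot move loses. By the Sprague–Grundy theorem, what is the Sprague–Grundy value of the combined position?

All piles use S = {3, 5, 6, 7}:
n :  0  1  2  3  4  5  6  7  8  9 10 11 12 13 14
G :  0  0  0  1  1  1  2  2  2  3  0  0  0  1  1
Pile A: G(8) = 2.
Pile B: G(14) = 1.
Combined Grundy value = 2 ⊕ 1 = 3.

3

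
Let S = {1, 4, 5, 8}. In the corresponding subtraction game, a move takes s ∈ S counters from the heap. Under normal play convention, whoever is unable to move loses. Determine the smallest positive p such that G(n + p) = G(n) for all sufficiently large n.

9

n :  0  1  2  3  4  5  6  7  8  9 10 11 12 13 14 15 16 17 18 19
G :  0  1  0  1  2  3  2  3  4  0  1  0  1  2  3  2  3  4  0  1
G(n+9) = G(n) holds for n = 0,…,7 (a full window of length max(S) = 8), so the sequence is purely periodic with period 9.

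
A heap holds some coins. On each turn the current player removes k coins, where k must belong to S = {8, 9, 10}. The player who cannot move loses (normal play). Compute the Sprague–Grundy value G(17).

n :  0  1  2  3  4  5  6  7  8  9 10 11 12 13 14 15 16 17
G :  0  0  0  0  0  0  0  0  1  1  1  1  1  1  1  1  2  2

2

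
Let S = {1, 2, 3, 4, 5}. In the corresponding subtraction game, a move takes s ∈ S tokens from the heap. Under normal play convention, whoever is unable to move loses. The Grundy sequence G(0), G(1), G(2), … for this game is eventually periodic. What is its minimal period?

G(0) = 0
G(1) = mex{0} = 1
G(2) = mex{1,0} = 2
G(3) = mex{2,1,0} = 3
G(4) = mex{3,2,1,0} = 4
G(5) = mex{4,3,2,1,0} = 5
G(6) = mex{5,4,3,2,1} = 0
G(7) = mex{0,5,4,3,2} = 1
G(8) = mex{1,0,5,4,3} = 2
G(9) = mex{2,1,0,5,4} = 3
G(10) = mex{3,2,1,0,5} = 4
G(11) = mex{4,3,2,1,0} = 5
G(12) = mex{5,4,3,2,1} = 0
G(13) = mex{0,5,4,3,2} = 1
G(14) = mex{1,0,5,4,3} = 2
G(n+6) = G(n) holds for n = 0,…,4 (a full window of length max(S) = 5), so the sequence is purely periodic with period 6.

6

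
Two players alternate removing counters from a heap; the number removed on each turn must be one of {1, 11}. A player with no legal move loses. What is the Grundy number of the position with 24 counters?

n :  0  1  2  3  4  5  6  7  8  9 10 11 12 13 14 15 16 17 18 19 20 21 22 23 24
G :  0  1  0  1  0  1  0  1  0  1  0  1  0  1  0  1  0  1  0  1  0  1  0  1  0

0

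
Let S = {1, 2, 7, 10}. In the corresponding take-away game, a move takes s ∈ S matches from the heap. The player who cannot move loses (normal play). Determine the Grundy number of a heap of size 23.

2

G(0) = 0
G(1) = mex{0} = 1
G(2) = mex{1,0} = 2
G(3) = mex{2,1} = 0
G(4) = mex{0,2} = 1
G(5) = mex{1,0} = 2
G(6) = mex{2,1} = 0
G(7) = mex{0,2,0} = 1
G(8) = mex{1,0,1} = 2
G(9) = mex{2,1,2} = 0
G(10) = mex{0,2,0,0} = 1
G(11) = mex{1,0,1,1} = 2
G(12) = mex{2,1,2,2} = 0
G(13) = mex{0,2,0,0} = 1
G(14) = mex{1,0,1,1} = 2
G(15) = mex{2,1,2,2} = 0
G(16) = mex{0,2,0,0} = 1
G(17) = mex{1,0,1,1} = 2
G(18) = mex{2,1,2,2} = 0
G(19) = mex{0,2,0,0} = 1
G(20) = mex{1,0,1,1} = 2
G(21) = mex{2,1,2,2} = 0
G(22) = mex{0,2,0,0} = 1
G(23) = mex{1,0,1,1} = 2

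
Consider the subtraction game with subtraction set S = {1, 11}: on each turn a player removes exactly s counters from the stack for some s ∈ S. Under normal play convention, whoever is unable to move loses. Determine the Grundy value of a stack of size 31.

G(0) = 0
G(1) = mex{0} = 1
G(2) = mex{1} = 0
G(3) = mex{0} = 1
G(4) = mex{1} = 0
G(5) = mex{0} = 1
G(6) = mex{1} = 0
G(7) = mex{0} = 1
G(8) = mex{1} = 0
G(9) = mex{0} = 1
G(10) = mex{1} = 0
G(11) = mex{0,0} = 1
G(12) = mex{1,1} = 0
G(13) = mex{0,0} = 1
G(14) = mex{1,1} = 0
G(15) = mex{0,0} = 1
G(16) = mex{1,1} = 0
G(17) = mex{0,0} = 1
G(18) = mex{1,1} = 0
G(19) = mex{0,0} = 1
G(20) = mex{1,1} = 0
G(21) = mex{0,0} = 1
G(22) = mex{1,1} = 0
G(23) = mex{0,0} = 1
G(24) = mex{1,1} = 0
G(25) = mex{0,0} = 1
G(26) = mex{1,1} = 0
G(27) = mex{0,0} = 1
G(28) = mex{1,1} = 0
G(29) = mex{0,0} = 1
G(30) = mex{1,1} = 0
G(31) = mex{0,0} = 1

1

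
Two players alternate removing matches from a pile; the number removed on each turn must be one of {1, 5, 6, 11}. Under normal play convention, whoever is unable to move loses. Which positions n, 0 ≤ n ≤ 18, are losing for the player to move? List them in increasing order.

n :  0  1  2  3  4  5  6  7  8  9 10 11 12 13 14 15 16 17 18
G :  0  1  0  1  0  1  2  3  2  3  2  3  0  1  0  1  0  1  2
P-positions are exactly the n with G(n) = 0.

0, 2, 4, 12, 14, 16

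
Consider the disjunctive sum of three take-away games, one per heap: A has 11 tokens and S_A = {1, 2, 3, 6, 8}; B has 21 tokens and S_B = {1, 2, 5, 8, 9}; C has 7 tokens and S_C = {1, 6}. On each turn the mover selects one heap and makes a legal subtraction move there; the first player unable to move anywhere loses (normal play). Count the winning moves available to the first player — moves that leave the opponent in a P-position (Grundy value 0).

3

Heap A, S = {1, 2, 3, 6, 8}:
n :  0  1  2  3  4  5  6  7  8  9 10 11
G :  0  1  2  3  0  1  2  3  4  0  1  2
G_A(11) = 2.
Heap B, S = {1, 2, 5, 8, 9}:
n :  0  1  2  3  4  5  6  7  8  9 10 11 12 13 14 15 16 17 18 19 20 21
G :  0  1  2  0  1  2  0  1  2  3  0  1  2  0  1  2  0  1  2  3  0  1
G_B(21) = 1.
Heap C, S = {1, 6}:
n : 0 1 2 3 4 5 6 7
G : 0 1 0 1 0 1 2 0
G_C(7) = 0.
Combined Grundy value = 2 ⊕ 1 ⊕ 0 = 3.
A winning move leaves total XOR = 0, i.e. changes one component's Grundy value g to g ⊕ X where X is the current total.
Heap A: need g' = 2⊕3 = 1. Options: 11−1→G=1, 11−2→G=0, 11−3→G=4, 11−6→G=1, 11−8→G=3. Hits: 2.
Heap B: need g' = 1⊕3 = 2. Options: 21−1→G=0, 21−2→G=3, 21−5→G=0, 21−8→G=0, 21−9→G=2. Hits: 1.
Heap C: need g' = 0⊕3 = 3. Options: 7−1→G=2, 7−6→G=1. Hits: 0.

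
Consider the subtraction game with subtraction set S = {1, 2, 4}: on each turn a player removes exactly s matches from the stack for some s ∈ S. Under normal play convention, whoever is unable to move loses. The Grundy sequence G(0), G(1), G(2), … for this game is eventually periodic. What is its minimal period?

3

G(0) = 0
G(1) = mex{0} = 1
G(2) = mex{1,0} = 2
G(3) = mex{2,1} = 0
G(4) = mex{0,2,0} = 1
G(5) = mex{1,0,1} = 2
G(6) = mex{2,1,2} = 0
G(7) = mex{0,2,0} = 1
G(8) = mex{1,0,1} = 2
G(9) = mex{2,1,2} = 0
G(10) = mex{0,2,0} = 1
G(11) = mex{1,0,1} = 2
G(12) = mex{2,1,2} = 0
G(13) = mex{0,2,0} = 1
G(14) = mex{1,0,1} = 2
G(n+3) = G(n) holds for n = 0,…,3 (a full window of length max(S) = 4), so the sequence is purely periodic with period 3.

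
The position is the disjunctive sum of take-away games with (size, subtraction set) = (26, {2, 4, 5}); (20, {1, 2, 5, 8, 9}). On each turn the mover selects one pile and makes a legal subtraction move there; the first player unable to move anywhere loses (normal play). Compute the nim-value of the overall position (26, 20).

2

Pile A, S = {2, 4, 5}:
G(0) = 0
G(1) = mex{} = 0
G(2) = mex{0} = 1
G(3) = mex{0} = 1
G(4) = mex{1,0} = 2
G(5) = mex{1,0,0} = 2
G(6) = mex{2,1,0} = 3
G(7) = mex{2,1,1} = 0
G(8) = mex{3,2,1} = 0
G(9) = mex{0,2,2} = 1
G(10) = mex{0,3,2} = 1
G(11) = mex{1,0,3} = 2
G(12) = mex{1,0,0} = 2
G(13) = mex{2,1,0} = 3
G(14) = mex{2,1,1} = 0
G(15) = mex{3,2,1} = 0
G(16) = mex{0,2,2} = 1
G(17) = mex{0,3,2} = 1
G(18) = mex{1,0,3} = 2
G(19) = mex{1,0,0} = 2
G(20) = mex{2,1,0} = 3
G(21) = mex{2,1,1} = 0
G(22) = mex{3,2,1} = 0
G(23) = mex{0,2,2} = 1
G(24) = mex{0,3,2} = 1
G(25) = mex{1,0,3} = 2
G(26) = mex{1,0,0} = 2
G_A(26) = 2.
Pile B, S = {1, 2, 5, 8, 9}:
n :  0  1  2  3  4  5  6  7  8  9 10 11 12 13 14 15 16 17 18 19 20
G :  0  1  2  0  1  2  0  1  2  3  0  1  2  0  1  2  0  1  2  3  0
G_B(20) = 0.
Combined Grundy value = 2 ⊕ 0 = 2.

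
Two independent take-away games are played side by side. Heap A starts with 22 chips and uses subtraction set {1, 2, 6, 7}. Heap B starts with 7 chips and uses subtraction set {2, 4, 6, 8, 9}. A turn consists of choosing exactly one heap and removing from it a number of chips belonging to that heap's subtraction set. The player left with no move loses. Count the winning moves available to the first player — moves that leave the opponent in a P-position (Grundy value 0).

0

Heap A, S = {1, 2, 6, 7}:
G(0) = 0
G(1) = mex{0} = 1
G(2) = mex{1,0} = 2
G(3) = mex{2,1} = 0
G(4) = mex{0,2} = 1
G(5) = mex{1,0} = 2
G(6) = mex{2,1,0} = 3
G(7) = mex{3,2,1,0} = 4
G(8) = mex{4,3,2,1} = 0
G(9) = mex{0,4,0,2} = 1
G(10) = mex{1,0,1,0} = 2
G(11) = mex{2,1,2,1} = 0
G(12) = mex{0,2,3,2} = 1
G(13) = mex{1,0,4,3} = 2
G(14) = mex{2,1,0,4} = 3
G(15) = mex{3,2,1,0} = 4
G(16) = mex{4,3,2,1} = 0
G(17) = mex{0,4,0,2} = 1
G(18) = mex{1,0,1,0} = 2
G(19) = mex{2,1,2,1} = 0
G(20) = mex{0,2,3,2} = 1
G(21) = mex{1,0,4,3} = 2
G(22) = mex{2,1,0,4} = 3
G_A(22) = 3.
Heap B, S = {2, 4, 6, 8, 9}:
G(0) = 0
G(1) = mex{} = 0
G(2) = mex{0} = 1
G(3) = mex{0} = 1
G(4) = mex{1,0} = 2
G(5) = mex{1,0} = 2
G(6) = mex{2,1,0} = 3
G(7) = mex{2,1,0} = 3
G_B(7) = 3.
Combined Grundy value = 3 ⊕ 3 = 0.
A winning move leaves total XOR = 0, i.e. changes one component's Grundy value g to g ⊕ X where X is the current total.
Heap A: target g' = 3⊕0 = 3, but every legal move changes the Grundy value (mex property), so 0 moves.
Heap B: target g' = 3⊕0 = 3, but every legal move changes the Grundy value (mex property), so 0 moves.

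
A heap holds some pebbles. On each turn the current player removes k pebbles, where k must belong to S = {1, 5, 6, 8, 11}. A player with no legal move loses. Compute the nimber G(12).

4

G(0) = 0
G(1) = mex{0} = 1
G(2) = mex{1} = 0
G(3) = mex{0} = 1
G(4) = mex{1} = 0
G(5) = mex{0,0} = 1
G(6) = mex{1,1,0} = 2
G(7) = mex{2,0,1} = 3
G(8) = mex{3,1,0,0} = 2
G(9) = mex{2,0,1,1} = 3
G(10) = mex{3,1,0,0} = 2
G(11) = mex{2,2,1,1,0} = 3
G(12) = mex{3,3,2,0,1} = 4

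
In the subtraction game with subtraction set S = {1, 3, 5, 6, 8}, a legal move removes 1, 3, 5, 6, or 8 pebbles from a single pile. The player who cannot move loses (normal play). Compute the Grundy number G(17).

G(0) = 0
G(1) = mex{0} = 1
G(2) = mex{1} = 0
G(3) = mex{0,0} = 1
G(4) = mex{1,1} = 0
G(5) = mex{0,0,0} = 1
G(6) = mex{1,1,1,0} = 2
G(7) = mex{2,0,0,1} = 3
G(8) = mex{3,1,1,0,0} = 2
G(9) = mex{2,2,0,1,1} = 3
G(10) = mex{3,3,1,0,0} = 2
G(11) = mex{2,2,2,1,1} = 0
G(12) = mex{0,3,3,2,0} = 1
G(13) = mex{1,2,2,3,1} = 0
G(14) = mex{0,0,3,2,2} = 1
G(15) = mex{1,1,2,3,3} = 0
G(16) = mex{0,0,0,2,2} = 1
G(17) = mex{1,1,1,0,3} = 2

2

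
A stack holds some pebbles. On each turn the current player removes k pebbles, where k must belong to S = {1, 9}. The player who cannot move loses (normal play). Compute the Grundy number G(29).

1

G(0) = 0
G(1) = mex{0} = 1
G(2) = mex{1} = 0
G(3) = mex{0} = 1
G(4) = mex{1} = 0
G(5) = mex{0} = 1
G(6) = mex{1} = 0
G(7) = mex{0} = 1
G(8) = mex{1} = 0
G(9) = mex{0,0} = 1
G(10) = mex{1,1} = 0
G(11) = mex{0,0} = 1
G(12) = mex{1,1} = 0
G(13) = mex{0,0} = 1
G(14) = mex{1,1} = 0
G(15) = mex{0,0} = 1
G(16) = mex{1,1} = 0
G(17) = mex{0,0} = 1
G(18) = mex{1,1} = 0
G(19) = mex{0,0} = 1
G(20) = mex{1,1} = 0
G(21) = mex{0,0} = 1
G(22) = mex{1,1} = 0
G(23) = mex{0,0} = 1
G(24) = mex{1,1} = 0
G(25) = mex{0,0} = 1
G(26) = mex{1,1} = 0
G(27) = mex{0,0} = 1
G(28) = mex{1,1} = 0
G(29) = mex{0,0} = 1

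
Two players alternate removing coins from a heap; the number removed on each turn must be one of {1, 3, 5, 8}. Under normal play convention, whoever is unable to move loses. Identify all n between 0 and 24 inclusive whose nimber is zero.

G(0) = 0
G(1) = mex{0} = 1
G(2) = mex{1} = 0
G(3) = mex{0,0} = 1
G(4) = mex{1,1} = 0
G(5) = mex{0,0,0} = 1
G(6) = mex{1,1,1} = 0
G(7) = mex{0,0,0} = 1
G(8) = mex{1,1,1,0} = 2
G(9) = mex{2,0,0,1} = 3
G(10) = mex{3,1,1,0} = 2
G(11) = mex{2,2,0,1} = 3
G(12) = mex{3,3,1,0} = 2
G(13) = mex{2,2,2,1} = 0
G(14) = mex{0,3,3,0} = 1
G(15) = mex{1,2,2,1} = 0
G(16) = mex{0,0,3,2} = 1
G(17) = mex{1,1,2,3} = 0
G(18) = mex{0,0,0,2} = 1
G(19) = mex{1,1,1,3} = 0
G(20) = mex{0,0,0,2} = 1
G(21) = mex{1,1,1,0} = 2
G(22) = mex{2,0,0,1} = 3
G(23) = mex{3,1,1,0} = 2
G(24) = mex{2,2,0,1} = 3
P-positions are exactly the n with G(n) = 0.

0, 2, 4, 6, 13, 15, 17, 19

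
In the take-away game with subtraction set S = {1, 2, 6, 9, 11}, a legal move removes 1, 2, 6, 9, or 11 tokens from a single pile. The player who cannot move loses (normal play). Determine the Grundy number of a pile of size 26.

3

n :  0  1  2  3  4  5  6  7  8  9 10 11 12 13 14 15 16 17 18 19 20 21 22 23 24 25 26
G :  0  1  2  0  1  2  3  0  1  2  0  1  2  3  4  0  1  2  3  4  0  1  2  0  1  2  3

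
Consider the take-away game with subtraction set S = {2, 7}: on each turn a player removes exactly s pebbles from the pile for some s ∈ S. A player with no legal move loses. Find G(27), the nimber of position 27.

0

G(0) = 0
G(1) = mex{} = 0
G(2) = mex{0} = 1
G(3) = mex{0} = 1
G(4) = mex{1} = 0
G(5) = mex{1} = 0
G(6) = mex{0} = 1
G(7) = mex{0,0} = 1
G(8) = mex{1,0} = 2
G(9) = mex{1,1} = 0
G(10) = mex{2,1} = 0
G(11) = mex{0,0} = 1
G(12) = mex{0,0} = 1
G(13) = mex{1,1} = 0
G(14) = mex{1,1} = 0
G(15) = mex{0,2} = 1
G(16) = mex{0,0} = 1
G(17) = mex{1,0} = 2
G(18) = mex{1,1} = 0
G(19) = mex{2,1} = 0
G(20) = mex{0,0} = 1
G(21) = mex{0,0} = 1
G(22) = mex{1,1} = 0
G(23) = mex{1,1} = 0
G(24) = mex{0,2} = 1
G(25) = mex{0,0} = 1
G(26) = mex{1,0} = 2
G(27) = mex{1,1} = 0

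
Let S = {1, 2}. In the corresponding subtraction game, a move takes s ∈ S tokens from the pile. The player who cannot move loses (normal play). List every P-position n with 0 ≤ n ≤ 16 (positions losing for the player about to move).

0, 3, 6, 9, 12, 15

n :  0  1  2  3  4  5  6  7  8  9 10 11 12 13 14 15 16
G :  0  1  2  0  1  2  0  1  2  0  1  2  0  1  2  0  1
P-positions are exactly the n with G(n) = 0.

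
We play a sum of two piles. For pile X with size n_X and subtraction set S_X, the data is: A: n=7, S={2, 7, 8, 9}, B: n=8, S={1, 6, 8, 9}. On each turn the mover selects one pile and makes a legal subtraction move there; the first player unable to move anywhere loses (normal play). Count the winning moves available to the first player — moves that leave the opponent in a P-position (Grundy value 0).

0

Pile A, S = {2, 7, 8, 9}:
G(0) = 0
G(1) = mex{} = 0
G(2) = mex{0} = 1
G(3) = mex{0} = 1
G(4) = mex{1} = 0
G(5) = mex{1} = 0
G(6) = mex{0} = 1
G(7) = mex{0,0} = 1
G_A(7) = 1.
Pile B, S = {1, 6, 8, 9}:
n : 0 1 2 3 4 5 6 7 8
G : 0 1 0 1 0 1 2 0 1
G_B(8) = 1.
Combined Grundy value = 1 ⊕ 1 = 0.
A winning move leaves total XOR = 0, i.e. changes one component's Grundy value g to g ⊕ X where X is the current total.
Pile A: target g' = 1⊕0 = 1, but every legal move changes the Grundy value (mex property), so 0 moves.
Pile B: target g' = 1⊕0 = 1, but every legal move changes the Grundy value (mex property), so 0 moves.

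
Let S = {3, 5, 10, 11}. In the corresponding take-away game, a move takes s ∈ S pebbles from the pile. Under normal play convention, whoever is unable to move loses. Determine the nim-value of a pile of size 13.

2

n :  0  1  2  3  4  5  6  7  8  9 10 11 12 13
G :  0  0  0  1  1  1  2  2  0  0  3  1  1  2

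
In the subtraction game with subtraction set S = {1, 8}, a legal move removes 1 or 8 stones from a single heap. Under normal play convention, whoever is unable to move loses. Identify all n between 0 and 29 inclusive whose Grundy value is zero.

0, 2, 4, 6, 9, 11, 13, 15, 18, 20, 22, 24, 27, 29

n :  0  1  2  3  4  5  6  7  8  9 10 11 12 13 14 15 16 17 18 19 20 21 22 23 24 25 26 27 28 29
G :  0  1  0  1  0  1  0  1  2  0  1  0  1  0  1  0  1  2  0  1  0  1  0  1  0  1  2  0  1  0
P-positions are exactly the n with G(n) = 0.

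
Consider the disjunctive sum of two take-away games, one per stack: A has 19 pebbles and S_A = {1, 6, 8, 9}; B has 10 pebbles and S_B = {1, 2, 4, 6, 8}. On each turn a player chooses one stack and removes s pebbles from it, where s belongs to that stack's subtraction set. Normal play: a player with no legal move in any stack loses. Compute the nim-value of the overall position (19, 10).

Stack A, S = {1, 6, 8, 9}:
G(0) = 0
G(1) = mex{0} = 1
G(2) = mex{1} = 0
G(3) = mex{0} = 1
G(4) = mex{1} = 0
G(5) = mex{0} = 1
G(6) = mex{1,0} = 2
G(7) = mex{2,1} = 0
G(8) = mex{0,0,0} = 1
G(9) = mex{1,1,1,0} = 2
G(10) = mex{2,0,0,1} = 3
G(11) = mex{3,1,1,0} = 2
G(12) = mex{2,2,0,1} = 3
G(13) = mex{3,0,1,0} = 2
G(14) = mex{2,1,2,1} = 0
G(15) = mex{0,2,0,2} = 1
G(16) = mex{1,3,1,0} = 2
G(17) = mex{2,2,2,1} = 0
G(18) = mex{0,3,3,2} = 1
G(19) = mex{1,2,2,3} = 0
G_A(19) = 0.
Stack B, S = {1, 2, 4, 6, 8}:
G(0) = 0
G(1) = mex{0} = 1
G(2) = mex{1,0} = 2
G(3) = mex{2,1} = 0
G(4) = mex{0,2,0} = 1
G(5) = mex{1,0,1} = 2
G(6) = mex{2,1,2,0} = 3
G(7) = mex{3,2,0,1} = 4
G(8) = mex{4,3,1,2,0} = 5
G(9) = mex{5,4,2,0,1} = 3
G(10) = mex{3,5,3,1,2} = 0
G_B(10) = 0.
Combined Grundy value = 0 ⊕ 0 = 0.

0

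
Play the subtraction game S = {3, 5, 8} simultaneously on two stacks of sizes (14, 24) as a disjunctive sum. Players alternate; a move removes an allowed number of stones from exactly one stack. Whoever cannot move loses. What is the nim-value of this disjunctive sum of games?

All stacks use S = {3, 5, 8}:
n :  0  1  2  3  4  5  6  7  8  9 10 11 12 13 14 15 16 17 18 19 20 21 22 23 24
G :  0  0  0  1  1  1  2  2  2  3  3  0  0  0  1  1  1  2  2  2  3  3  0  0  0
Stack A: G(14) = 1.
Stack B: G(24) = 0.
Combined Grundy value = 1 ⊕ 0 = 1.

1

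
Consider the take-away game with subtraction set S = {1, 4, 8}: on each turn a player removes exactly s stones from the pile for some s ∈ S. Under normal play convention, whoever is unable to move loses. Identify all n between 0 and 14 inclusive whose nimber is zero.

n :  0  1  2  3  4  5  6  7  8  9 10 11 12 13 14
G :  0  1  0  1  2  0  1  0  1  2  3  2  0  1  0
P-positions are exactly the n with G(n) = 0.

0, 2, 5, 7, 12, 14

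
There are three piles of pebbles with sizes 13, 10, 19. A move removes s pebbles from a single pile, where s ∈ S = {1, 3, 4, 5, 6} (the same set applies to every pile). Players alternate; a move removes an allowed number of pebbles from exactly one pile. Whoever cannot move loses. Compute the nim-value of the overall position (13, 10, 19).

All piles use S = {1, 3, 4, 5, 6}:
n :  0  1  2  3  4  5  6  7  8  9 10 11 12 13 14 15 16 17 18 19
G :  0  1  0  1  2  3  2  3  4  0  1  0  1  2  3  2  3  4  0  1
Pile A: G(13) = 2.
Pile B: G(10) = 1.
Pile C: G(19) = 1.
Combined Grundy value = 2 ⊕ 1 ⊕ 1 = 2.

2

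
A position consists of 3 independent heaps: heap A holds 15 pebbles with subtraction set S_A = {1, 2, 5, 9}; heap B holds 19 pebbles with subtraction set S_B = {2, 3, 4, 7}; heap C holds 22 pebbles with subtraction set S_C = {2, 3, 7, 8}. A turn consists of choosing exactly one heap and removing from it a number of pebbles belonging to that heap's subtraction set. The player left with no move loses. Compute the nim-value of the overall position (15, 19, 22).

2

Heap A, S = {1, 2, 5, 9}:
G(0) = 0
G(1) = mex{0} = 1
G(2) = mex{1,0} = 2
G(3) = mex{2,1} = 0
G(4) = mex{0,2} = 1
G(5) = mex{1,0,0} = 2
G(6) = mex{2,1,1} = 0
G(7) = mex{0,2,2} = 1
G(8) = mex{1,0,0} = 2
G(9) = mex{2,1,1,0} = 3
G(10) = mex{3,2,2,1} = 0
G(11) = mex{0,3,0,2} = 1
G(12) = mex{1,0,1,0} = 2
G(13) = mex{2,1,2,1} = 0
G(14) = mex{0,2,3,2} = 1
G(15) = mex{1,0,0,0} = 2
G_A(15) = 2.
Heap B, S = {2, 3, 4, 7}:
G(0) = 0
G(1) = mex{} = 0
G(2) = mex{0} = 1
G(3) = mex{0,0} = 1
G(4) = mex{1,0,0} = 2
G(5) = mex{1,1,0} = 2
G(6) = mex{2,1,1} = 0
G(7) = mex{2,2,1,0} = 3
G(8) = mex{0,2,2,0} = 1
G(9) = mex{3,0,2,1} = 4
G(10) = mex{1,3,0,1} = 2
G(11) = mex{4,1,3,2} = 0
G(12) = mex{2,4,1,2} = 0
G(13) = mex{0,2,4,0} = 1
G(14) = mex{0,0,2,3} = 1
G(15) = mex{1,0,0,1} = 2
G(16) = mex{1,1,0,4} = 2
G(17) = mex{2,1,1,2} = 0
G(18) = mex{2,2,1,0} = 3
G(19) = mex{0,2,2,0} = 1
G_B(19) = 1.
Heap C, S = {2, 3, 7, 8}:
n :  0  1  2  3  4  5  6  7  8  9 10 11 12 13 14 15 16 17 18 19 20 21 22
G :  0  0  1  1  2  0  0  1  1  2  0  0  1  1  2  0  0  1  1  2  0  0  1
G_C(22) = 1.
Combined Grundy value = 2 ⊕ 1 ⊕ 1 = 2.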